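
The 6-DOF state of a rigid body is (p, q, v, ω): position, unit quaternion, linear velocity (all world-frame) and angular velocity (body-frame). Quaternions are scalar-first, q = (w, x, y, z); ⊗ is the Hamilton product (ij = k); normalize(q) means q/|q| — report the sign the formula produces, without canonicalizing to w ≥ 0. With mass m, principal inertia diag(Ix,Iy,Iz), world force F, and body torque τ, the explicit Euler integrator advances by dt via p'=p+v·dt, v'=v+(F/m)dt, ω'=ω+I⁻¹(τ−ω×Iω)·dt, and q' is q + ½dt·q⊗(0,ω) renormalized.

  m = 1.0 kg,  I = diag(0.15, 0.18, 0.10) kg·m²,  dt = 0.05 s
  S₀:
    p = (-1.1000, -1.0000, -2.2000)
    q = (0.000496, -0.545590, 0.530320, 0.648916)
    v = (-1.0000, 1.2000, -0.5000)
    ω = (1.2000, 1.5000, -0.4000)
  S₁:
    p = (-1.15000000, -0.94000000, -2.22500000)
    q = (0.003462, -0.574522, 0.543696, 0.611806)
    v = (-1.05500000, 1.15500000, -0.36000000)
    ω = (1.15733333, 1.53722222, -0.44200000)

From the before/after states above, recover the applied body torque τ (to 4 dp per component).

ω₁ − ω₀ = (-0.04266667, 0.03722222, -0.04200000)
applied torque τ = (-0.0800, 0.1100, -0.0300)

τ = (-0.0800, 0.1100, -0.0300)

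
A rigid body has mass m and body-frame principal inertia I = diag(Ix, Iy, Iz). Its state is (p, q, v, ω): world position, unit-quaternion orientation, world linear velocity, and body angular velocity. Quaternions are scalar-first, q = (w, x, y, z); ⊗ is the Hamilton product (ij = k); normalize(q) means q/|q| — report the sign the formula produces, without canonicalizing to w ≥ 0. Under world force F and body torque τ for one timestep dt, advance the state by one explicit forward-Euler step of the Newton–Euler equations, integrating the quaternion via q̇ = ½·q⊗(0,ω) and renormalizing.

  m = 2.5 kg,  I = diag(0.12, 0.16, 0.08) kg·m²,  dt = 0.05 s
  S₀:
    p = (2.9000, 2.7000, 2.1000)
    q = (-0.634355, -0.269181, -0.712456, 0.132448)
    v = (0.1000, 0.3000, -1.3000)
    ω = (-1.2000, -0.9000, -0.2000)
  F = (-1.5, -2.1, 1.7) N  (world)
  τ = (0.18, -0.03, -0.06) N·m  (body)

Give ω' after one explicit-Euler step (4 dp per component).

ω' = (-1.1190, -0.9124, -0.2645)

(τ − ω×Iω)/I = (1.6200, -0.2475, -1.2900)
ω' = ω + α·dt = (-1.1190, -0.9124, -0.2645)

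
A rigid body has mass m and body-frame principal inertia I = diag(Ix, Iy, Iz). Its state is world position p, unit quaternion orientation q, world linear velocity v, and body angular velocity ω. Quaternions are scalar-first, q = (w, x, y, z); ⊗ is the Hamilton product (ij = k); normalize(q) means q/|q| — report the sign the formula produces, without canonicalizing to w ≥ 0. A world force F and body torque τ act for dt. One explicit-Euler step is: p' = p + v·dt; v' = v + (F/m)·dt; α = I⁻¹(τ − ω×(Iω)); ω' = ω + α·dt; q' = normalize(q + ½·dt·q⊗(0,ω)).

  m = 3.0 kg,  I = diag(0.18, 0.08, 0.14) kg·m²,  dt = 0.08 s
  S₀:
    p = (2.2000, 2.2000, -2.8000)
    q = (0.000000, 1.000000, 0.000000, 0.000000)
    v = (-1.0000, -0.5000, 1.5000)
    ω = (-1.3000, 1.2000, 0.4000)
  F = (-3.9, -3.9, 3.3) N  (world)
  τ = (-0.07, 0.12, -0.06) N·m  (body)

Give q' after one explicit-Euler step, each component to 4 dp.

q' = (0.0519, 0.9974, -0.0160, 0.0479)

q⊗(0,ω) = (1.3000000, 0.0000000, -0.4000000, 1.2000000)
q + ½dt·q⊗(0,ω), renormalized = (0.0519, 0.9974, -0.0160, 0.0479)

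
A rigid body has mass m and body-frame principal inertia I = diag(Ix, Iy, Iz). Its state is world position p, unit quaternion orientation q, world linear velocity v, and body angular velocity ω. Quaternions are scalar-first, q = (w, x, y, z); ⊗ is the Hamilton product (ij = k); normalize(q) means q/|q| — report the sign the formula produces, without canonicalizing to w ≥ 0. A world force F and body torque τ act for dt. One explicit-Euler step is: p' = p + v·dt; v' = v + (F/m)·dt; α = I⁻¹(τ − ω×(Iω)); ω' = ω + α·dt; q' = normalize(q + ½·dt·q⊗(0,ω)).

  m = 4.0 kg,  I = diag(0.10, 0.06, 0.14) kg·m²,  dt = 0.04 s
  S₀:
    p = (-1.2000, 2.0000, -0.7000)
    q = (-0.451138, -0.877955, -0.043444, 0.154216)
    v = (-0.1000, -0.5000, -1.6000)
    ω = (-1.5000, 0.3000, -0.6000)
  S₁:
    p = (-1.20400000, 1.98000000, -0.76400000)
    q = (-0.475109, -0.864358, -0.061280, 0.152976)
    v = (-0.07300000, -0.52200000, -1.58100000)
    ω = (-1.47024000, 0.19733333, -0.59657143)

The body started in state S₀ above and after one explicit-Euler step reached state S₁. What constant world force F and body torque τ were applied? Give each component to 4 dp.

Δv = v₁−v₀ = (0.02700000, -0.02200000, 0.01900000)
applied force F = (2.7000, -2.2000, 1.9000)
Δω = ω₁−ω₀ = (0.02976000, -0.10266667, 0.00342857)
precession coupling = (-0.0144, -0.0360, 0.0180)
applied torque τ = (0.0600, -0.1900, 0.0300)

F = (2.7000, -2.2000, 1.9000)
τ = (0.0600, -0.1900, 0.0300)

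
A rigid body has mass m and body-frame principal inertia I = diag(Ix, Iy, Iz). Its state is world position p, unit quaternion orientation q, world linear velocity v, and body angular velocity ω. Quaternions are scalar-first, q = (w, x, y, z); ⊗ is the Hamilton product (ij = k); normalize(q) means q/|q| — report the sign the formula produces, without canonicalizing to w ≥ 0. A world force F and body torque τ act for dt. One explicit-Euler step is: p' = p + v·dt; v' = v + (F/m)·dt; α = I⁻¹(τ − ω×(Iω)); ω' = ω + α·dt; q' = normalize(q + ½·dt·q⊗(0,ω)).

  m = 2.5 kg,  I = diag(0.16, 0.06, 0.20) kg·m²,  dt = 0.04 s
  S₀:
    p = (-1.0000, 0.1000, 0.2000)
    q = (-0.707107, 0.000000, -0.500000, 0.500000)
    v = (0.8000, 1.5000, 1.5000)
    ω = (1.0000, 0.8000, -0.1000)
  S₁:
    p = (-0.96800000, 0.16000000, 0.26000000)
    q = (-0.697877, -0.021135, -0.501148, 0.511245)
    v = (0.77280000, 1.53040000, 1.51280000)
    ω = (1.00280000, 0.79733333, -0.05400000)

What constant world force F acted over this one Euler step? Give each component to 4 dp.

F = (-1.7000, 1.9000, 0.8000)

velocity change Δv = (-0.02720000, 0.03040000, 0.01280000)
F = m·Δv/dt = (-1.7000, 1.9000, 0.8000)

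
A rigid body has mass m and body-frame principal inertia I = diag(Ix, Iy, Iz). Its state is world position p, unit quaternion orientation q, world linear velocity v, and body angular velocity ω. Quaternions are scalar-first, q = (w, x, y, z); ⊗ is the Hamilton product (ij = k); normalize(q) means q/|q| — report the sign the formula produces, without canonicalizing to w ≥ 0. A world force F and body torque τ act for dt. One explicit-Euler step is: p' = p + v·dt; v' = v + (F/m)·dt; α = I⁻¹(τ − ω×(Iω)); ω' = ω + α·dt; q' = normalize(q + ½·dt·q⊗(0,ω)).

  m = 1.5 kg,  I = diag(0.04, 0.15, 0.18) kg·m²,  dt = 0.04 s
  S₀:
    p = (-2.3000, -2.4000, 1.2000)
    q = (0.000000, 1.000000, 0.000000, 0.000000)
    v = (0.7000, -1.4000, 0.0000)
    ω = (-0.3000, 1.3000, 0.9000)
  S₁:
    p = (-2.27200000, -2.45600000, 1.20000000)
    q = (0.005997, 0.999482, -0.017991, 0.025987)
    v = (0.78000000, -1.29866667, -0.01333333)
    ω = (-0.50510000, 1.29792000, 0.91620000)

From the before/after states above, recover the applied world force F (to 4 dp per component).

Δv = v₁−v₀ = (0.08000000, 0.10133333, -0.01333333)
m·(v₁−v₀)/dt = (3.0000, 3.8000, -0.5000)

F = (3.0000, 3.8000, -0.5000)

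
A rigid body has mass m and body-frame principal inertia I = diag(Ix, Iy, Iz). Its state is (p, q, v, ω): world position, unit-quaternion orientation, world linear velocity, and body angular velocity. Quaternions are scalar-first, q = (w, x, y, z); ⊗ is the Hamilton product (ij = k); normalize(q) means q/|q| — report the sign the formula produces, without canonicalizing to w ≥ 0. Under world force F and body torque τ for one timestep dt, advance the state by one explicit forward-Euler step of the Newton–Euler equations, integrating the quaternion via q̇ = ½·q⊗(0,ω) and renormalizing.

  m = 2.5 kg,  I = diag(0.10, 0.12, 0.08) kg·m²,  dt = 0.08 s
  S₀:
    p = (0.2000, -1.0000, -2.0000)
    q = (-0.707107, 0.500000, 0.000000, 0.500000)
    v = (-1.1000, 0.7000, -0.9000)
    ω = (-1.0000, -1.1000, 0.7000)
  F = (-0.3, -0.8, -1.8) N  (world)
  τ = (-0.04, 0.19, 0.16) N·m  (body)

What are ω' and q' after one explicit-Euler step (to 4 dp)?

angular accel α = (-0.7080, 1.7000, 1.7250)
new body rate ω' = (-1.0566, -0.9640, 0.8380)
Hamilton product q⊗(0,ω) = (0.1500000, 1.2571070, -0.0721823, -1.0449749)
updated quaternion q' = (-0.6996, 0.5491, -0.0029, 0.4572)

ω' = (-1.0566, -0.9640, 0.8380)
q' = (-0.6996, 0.5491, -0.0029, 0.4572)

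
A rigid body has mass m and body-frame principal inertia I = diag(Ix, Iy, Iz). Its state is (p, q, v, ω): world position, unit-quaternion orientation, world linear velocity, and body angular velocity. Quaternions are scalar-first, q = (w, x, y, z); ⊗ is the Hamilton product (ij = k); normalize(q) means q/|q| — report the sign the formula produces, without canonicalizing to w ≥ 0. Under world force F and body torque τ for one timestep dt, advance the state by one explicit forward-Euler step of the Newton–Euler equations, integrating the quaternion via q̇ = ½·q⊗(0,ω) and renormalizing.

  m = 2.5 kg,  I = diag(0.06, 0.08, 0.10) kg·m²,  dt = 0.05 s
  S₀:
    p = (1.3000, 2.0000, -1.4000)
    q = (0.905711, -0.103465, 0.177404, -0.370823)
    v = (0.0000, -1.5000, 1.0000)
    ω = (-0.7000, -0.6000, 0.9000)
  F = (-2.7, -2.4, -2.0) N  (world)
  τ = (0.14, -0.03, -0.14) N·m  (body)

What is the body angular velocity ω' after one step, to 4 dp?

ω' = (-0.5743, -0.6345, 0.8258)

(τ − ω×Iω)/I = (2.5133, -0.6900, -1.4840)
ω + α·dt = (-0.5743, -0.6345, 0.8258)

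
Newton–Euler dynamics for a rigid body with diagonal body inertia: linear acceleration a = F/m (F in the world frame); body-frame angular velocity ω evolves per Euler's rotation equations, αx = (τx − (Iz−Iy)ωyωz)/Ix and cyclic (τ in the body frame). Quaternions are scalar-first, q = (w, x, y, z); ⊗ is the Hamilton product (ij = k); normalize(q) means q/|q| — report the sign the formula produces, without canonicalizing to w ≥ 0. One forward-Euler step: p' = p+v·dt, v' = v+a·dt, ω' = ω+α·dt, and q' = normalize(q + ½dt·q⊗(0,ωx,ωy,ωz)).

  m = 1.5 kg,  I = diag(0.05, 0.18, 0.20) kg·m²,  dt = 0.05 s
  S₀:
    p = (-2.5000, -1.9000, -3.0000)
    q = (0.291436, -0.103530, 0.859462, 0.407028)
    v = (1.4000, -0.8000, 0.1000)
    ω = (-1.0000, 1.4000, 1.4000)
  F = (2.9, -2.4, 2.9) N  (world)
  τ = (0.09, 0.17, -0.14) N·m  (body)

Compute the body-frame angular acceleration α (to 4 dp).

gyro term ω×Iω = (0.0392, 0.2100, -0.1820)
(τ − ω×Iω)/I = (1.0160, -0.2222, 0.2100)

α = (1.0160, -0.2222, 0.2100)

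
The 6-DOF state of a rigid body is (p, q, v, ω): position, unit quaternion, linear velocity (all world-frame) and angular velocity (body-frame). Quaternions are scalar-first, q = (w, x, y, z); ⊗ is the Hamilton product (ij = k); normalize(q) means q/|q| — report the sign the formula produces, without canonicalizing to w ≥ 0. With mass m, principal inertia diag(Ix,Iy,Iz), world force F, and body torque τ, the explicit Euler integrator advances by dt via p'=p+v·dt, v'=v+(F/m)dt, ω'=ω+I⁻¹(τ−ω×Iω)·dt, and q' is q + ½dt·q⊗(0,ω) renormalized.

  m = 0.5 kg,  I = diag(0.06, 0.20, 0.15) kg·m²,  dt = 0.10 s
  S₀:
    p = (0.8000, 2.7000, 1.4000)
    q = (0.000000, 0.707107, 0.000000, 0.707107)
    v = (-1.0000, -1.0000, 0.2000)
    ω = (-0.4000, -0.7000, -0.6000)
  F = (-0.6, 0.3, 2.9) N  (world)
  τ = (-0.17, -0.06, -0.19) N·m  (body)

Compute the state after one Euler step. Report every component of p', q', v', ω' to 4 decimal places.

p' = (0.7000, 2.6000, 1.4200)
q' = (0.0353, 0.7309, 0.0071, 0.6815)
v' = (-1.1200, -0.9400, 0.7800)
ω' = (-0.6483, -0.7192, -0.7528)

a = F/m = (-1.2000, 0.6000, 5.8000)
new position p' = (0.7000, 2.6000, 1.4200)
new velocity v' = (-1.1200, -0.9400, 0.7800)
gyro term ω×Iω = (-0.0210, -0.0216, 0.0392)
(τ − ω×Iω)/I = (-2.4833, -0.1920, -1.5280)
new body rate ω' = (-0.6483, -0.7192, -0.7528)
2q̇ = q⊗(0,ω) = (0.7071070, 0.4949749, 0.1414214, -0.4949749)
q' = normalize(q + ½dt·q⊗(0,ω)) = (0.0353, 0.7309, 0.0071, 0.6815)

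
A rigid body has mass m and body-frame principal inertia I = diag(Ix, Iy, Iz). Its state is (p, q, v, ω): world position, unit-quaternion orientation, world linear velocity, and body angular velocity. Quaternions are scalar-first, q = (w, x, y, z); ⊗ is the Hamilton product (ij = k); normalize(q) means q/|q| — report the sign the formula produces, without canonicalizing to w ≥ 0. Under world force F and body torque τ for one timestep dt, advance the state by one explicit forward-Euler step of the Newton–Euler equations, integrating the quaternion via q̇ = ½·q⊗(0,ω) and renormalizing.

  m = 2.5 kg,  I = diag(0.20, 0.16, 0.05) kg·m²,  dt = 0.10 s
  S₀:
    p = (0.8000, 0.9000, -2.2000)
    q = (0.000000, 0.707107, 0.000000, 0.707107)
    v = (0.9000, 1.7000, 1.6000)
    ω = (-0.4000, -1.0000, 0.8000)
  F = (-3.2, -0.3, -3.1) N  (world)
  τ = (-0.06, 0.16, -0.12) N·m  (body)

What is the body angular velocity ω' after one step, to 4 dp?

angular accel α = (-0.7400, 1.3000, -2.0800)
ω + α·dt = (-0.4740, -0.8700, 0.5920)

ω' = (-0.4740, -0.8700, 0.5920)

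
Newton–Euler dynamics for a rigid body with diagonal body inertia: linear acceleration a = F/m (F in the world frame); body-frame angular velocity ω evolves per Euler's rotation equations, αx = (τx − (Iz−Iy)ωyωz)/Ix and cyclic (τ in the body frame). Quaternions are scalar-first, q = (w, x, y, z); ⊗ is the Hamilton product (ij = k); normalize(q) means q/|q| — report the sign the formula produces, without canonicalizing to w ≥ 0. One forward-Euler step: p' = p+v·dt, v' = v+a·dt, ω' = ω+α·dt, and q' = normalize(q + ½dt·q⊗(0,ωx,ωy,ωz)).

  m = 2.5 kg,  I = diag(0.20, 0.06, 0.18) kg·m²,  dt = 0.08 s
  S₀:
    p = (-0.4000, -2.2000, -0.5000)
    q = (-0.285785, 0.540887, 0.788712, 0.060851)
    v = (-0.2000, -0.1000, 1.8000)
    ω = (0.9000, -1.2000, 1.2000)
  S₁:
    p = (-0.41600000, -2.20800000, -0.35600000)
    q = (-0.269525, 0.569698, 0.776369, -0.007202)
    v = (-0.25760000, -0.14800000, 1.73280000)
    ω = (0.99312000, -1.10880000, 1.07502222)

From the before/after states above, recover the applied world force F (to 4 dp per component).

F = (-1.8000, -1.5000, -2.1000)

v₁ − v₀ = (-0.05760000, -0.04800000, -0.06720000)
m·(v₁−v₀)/dt = (-1.8000, -1.5000, -2.1000)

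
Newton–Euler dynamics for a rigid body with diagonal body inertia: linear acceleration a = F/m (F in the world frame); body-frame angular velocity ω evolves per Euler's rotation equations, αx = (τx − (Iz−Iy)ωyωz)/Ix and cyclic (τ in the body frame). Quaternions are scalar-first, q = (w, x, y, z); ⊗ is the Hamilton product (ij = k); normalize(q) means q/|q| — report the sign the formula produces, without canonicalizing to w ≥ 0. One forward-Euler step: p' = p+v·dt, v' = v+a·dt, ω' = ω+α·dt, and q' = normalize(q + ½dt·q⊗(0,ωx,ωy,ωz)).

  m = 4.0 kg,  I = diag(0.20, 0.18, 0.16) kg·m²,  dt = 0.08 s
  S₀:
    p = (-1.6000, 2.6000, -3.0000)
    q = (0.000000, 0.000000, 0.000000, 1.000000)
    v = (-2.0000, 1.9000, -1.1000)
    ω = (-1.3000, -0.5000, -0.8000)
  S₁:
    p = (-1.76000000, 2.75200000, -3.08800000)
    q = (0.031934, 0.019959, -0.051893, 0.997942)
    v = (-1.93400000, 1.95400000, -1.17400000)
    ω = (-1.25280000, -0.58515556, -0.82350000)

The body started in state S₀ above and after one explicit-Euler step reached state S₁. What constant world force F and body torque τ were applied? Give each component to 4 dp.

velocity change Δv = (0.06600000, 0.05400000, -0.07400000)
applied force F = (3.3000, 2.7000, -3.7000)
ω₁ − ω₀ = (0.04720000, -0.08515556, -0.02350000)
ω₀×(Iω₀) = (-0.0080, 0.0416, -0.0130)
τ = I·(Δω/dt) + ω₀×(Iω₀) = (0.1100, -0.1500, -0.0600)

F = (3.3000, 2.7000, -3.7000)
τ = (0.1100, -0.1500, -0.0600)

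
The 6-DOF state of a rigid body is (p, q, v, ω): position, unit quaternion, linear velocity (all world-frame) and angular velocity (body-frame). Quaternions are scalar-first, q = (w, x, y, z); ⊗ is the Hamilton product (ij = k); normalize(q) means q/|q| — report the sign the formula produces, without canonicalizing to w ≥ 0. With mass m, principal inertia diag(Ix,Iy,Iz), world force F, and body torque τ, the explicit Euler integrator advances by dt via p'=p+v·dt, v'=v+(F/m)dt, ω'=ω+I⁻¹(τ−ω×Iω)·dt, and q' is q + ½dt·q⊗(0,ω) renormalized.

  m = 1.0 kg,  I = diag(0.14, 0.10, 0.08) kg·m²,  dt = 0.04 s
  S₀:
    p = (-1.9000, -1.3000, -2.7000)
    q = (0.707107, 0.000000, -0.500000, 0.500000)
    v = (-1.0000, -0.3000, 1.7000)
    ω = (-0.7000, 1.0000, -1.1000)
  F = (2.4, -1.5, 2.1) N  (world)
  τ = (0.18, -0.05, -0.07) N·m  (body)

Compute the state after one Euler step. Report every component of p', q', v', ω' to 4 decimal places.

gyro term ω×Iω = (0.0220, 0.0462, 0.0280)
α = I⁻¹(τ − ω×Iω) = (1.1286, -0.9620, -1.2250)
new body rate ω' = (-0.6549, 0.9615, -1.1490)
Hamilton product q⊗(0,ω) = (1.0500000, -0.4449749, 0.3571070, -1.1278177)
q + ½dt·q⊗(0,ω), renormalized = (0.7277, -0.0089, -0.4926, 0.4772)
p' = p + v·dt = (-1.9400, -1.3120, -2.6320)
v + (F/m)dt = (-0.9040, -0.3600, 1.7840)

p' = (-1.9400, -1.3120, -2.6320)
q' = (0.7277, -0.0089, -0.4926, 0.4772)
v' = (-0.9040, -0.3600, 1.7840)
ω' = (-0.6549, 0.9615, -1.1490)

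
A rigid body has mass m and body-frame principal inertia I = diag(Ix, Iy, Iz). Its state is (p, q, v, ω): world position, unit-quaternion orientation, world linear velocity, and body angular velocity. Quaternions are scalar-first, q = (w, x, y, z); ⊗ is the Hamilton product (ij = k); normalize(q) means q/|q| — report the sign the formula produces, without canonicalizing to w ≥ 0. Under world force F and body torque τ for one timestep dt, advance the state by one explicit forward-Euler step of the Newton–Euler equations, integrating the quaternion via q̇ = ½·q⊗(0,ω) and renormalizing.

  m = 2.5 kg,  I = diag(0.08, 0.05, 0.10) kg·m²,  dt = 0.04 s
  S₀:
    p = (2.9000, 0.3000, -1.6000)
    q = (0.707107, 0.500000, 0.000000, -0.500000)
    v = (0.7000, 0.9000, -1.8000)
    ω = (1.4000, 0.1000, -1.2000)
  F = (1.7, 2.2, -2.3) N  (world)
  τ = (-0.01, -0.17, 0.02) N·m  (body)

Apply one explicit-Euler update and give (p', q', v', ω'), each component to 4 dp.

p' = (2.9280, 0.3360, -1.6720)
q' = (0.6806, 0.5204, -0.0006, -0.5156)
v' = (0.7272, 0.9352, -1.8368)
ω' = (1.3980, -0.0629, -1.1903)

gyro term ω×Iω = (-0.0060, 0.0336, -0.0042)
α = I⁻¹(τ − ω×Iω) = (-0.0500, -4.0720, 0.2420)
ω + α·dt = (1.3980, -0.0629, -1.1903)
q⊗(0,ω) = (-1.3000000, 1.0399498, -0.0292893, -0.7985284)
updated quaternion q' = (0.6806, 0.5204, -0.0006, -0.5156)
a = F/m = (0.6800, 0.8800, -0.9200)
new position p' = (2.9280, 0.3360, -1.6720)
v + (F/m)dt = (0.7272, 0.9352, -1.8368)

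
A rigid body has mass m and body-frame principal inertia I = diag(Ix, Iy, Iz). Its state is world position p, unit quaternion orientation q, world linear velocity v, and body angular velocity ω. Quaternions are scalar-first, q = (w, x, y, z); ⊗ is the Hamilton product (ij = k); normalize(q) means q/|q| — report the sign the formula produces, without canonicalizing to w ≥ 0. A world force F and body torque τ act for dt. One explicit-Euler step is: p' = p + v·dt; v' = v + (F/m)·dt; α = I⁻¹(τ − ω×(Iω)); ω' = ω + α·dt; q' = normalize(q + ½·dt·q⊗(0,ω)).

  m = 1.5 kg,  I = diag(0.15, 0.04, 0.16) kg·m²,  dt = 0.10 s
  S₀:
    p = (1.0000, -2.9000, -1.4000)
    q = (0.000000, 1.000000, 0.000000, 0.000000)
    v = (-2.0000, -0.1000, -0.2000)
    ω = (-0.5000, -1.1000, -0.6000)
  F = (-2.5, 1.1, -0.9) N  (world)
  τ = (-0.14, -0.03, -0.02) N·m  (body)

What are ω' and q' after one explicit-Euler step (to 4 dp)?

precession coupling ω×(Iω) = (0.0792, -0.0030, -0.0605)
α = I⁻¹(τ − ω×Iω) = (-1.4613, -0.6750, 0.2531)
ω + α·dt = (-0.6461, -1.1675, -0.5747)
q⊗(0,ω) = (0.5000000, 0.0000000, 0.6000000, -1.1000000)
q + ½dt·q⊗(0,ω), renormalized = (0.0249, 0.9977, 0.0299, -0.0549)

ω' = (-0.6461, -1.1675, -0.5747)
q' = (0.0249, 0.9977, 0.0299, -0.0549)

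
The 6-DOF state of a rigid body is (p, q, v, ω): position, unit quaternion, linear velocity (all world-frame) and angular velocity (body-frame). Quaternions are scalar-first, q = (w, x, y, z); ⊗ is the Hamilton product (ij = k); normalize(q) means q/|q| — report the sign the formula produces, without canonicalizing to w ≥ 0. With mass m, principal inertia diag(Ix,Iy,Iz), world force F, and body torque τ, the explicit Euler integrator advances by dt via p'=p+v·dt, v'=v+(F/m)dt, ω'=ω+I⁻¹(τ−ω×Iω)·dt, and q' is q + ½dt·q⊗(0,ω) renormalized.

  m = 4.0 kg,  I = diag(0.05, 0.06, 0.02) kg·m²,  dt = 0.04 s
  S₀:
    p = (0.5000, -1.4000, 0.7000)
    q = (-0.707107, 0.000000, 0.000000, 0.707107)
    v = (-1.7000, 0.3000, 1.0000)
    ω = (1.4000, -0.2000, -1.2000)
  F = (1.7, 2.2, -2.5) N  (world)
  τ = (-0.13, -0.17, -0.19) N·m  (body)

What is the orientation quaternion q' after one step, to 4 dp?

q' = (-0.6897, -0.0170, 0.0226, 0.7236)

2q̇ = q⊗(0,ω) = (0.8485284, -0.8485284, 1.1313712, 0.8485284)
updated quaternion q' = (-0.6897, -0.0170, 0.0226, 0.7236)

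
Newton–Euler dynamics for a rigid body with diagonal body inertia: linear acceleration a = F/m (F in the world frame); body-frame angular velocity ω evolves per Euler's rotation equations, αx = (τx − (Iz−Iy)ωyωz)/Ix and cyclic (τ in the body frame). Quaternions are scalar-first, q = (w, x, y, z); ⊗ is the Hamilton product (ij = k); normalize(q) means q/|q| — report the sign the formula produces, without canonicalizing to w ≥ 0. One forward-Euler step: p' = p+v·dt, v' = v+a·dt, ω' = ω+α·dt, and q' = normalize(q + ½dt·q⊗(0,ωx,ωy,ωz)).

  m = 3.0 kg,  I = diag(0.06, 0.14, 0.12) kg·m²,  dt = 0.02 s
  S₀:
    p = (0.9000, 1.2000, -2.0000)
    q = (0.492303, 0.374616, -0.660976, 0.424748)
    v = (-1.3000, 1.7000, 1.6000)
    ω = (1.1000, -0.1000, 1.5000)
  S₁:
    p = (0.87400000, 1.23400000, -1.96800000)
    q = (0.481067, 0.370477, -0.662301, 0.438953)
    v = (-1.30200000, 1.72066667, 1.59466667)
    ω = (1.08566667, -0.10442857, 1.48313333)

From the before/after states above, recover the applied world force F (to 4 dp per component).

velocity change Δv = (-0.00200000, 0.02066667, -0.00533333)
F = m·Δv/dt = (-0.3000, 3.1000, -0.8000)

F = (-0.3000, 3.1000, -0.8000)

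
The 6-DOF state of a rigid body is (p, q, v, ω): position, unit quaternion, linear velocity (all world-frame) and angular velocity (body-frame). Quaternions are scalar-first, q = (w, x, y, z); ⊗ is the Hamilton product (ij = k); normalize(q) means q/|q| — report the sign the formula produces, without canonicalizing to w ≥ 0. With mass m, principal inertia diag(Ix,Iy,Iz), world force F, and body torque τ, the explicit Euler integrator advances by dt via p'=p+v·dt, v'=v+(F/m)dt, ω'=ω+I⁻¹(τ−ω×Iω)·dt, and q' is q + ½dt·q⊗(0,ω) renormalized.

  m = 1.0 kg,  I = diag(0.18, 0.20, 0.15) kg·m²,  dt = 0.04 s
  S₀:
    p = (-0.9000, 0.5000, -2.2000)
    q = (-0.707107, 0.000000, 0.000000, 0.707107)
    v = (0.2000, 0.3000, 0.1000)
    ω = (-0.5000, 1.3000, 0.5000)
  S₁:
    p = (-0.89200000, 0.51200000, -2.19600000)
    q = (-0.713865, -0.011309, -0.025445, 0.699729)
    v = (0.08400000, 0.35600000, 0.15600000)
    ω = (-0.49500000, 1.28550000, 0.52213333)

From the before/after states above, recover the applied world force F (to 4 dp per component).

F = (-2.9000, 1.4000, 1.4000)

velocity change Δv = (-0.11600000, 0.05600000, 0.05600000)
F = m·Δv/dt = (-2.9000, 1.4000, 1.4000)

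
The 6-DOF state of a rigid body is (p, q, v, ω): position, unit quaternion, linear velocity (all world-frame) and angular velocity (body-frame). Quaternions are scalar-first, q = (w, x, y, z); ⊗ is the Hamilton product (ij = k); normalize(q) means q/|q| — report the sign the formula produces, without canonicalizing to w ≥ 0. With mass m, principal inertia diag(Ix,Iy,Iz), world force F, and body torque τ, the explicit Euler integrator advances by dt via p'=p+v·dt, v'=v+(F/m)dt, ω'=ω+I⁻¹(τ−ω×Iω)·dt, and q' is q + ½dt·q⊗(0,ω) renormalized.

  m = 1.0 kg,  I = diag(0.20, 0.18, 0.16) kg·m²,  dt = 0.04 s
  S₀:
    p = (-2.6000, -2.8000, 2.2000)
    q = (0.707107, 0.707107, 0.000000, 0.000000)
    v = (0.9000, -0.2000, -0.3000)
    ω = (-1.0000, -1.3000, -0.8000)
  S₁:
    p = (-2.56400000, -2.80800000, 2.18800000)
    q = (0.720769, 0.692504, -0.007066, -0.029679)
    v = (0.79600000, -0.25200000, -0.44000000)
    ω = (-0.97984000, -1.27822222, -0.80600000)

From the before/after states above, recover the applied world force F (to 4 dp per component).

velocity change Δv = (-0.10400000, -0.05200000, -0.14000000)
F = m·Δv/dt = (-2.6000, -1.3000, -3.5000)

F = (-2.6000, -1.3000, -3.5000)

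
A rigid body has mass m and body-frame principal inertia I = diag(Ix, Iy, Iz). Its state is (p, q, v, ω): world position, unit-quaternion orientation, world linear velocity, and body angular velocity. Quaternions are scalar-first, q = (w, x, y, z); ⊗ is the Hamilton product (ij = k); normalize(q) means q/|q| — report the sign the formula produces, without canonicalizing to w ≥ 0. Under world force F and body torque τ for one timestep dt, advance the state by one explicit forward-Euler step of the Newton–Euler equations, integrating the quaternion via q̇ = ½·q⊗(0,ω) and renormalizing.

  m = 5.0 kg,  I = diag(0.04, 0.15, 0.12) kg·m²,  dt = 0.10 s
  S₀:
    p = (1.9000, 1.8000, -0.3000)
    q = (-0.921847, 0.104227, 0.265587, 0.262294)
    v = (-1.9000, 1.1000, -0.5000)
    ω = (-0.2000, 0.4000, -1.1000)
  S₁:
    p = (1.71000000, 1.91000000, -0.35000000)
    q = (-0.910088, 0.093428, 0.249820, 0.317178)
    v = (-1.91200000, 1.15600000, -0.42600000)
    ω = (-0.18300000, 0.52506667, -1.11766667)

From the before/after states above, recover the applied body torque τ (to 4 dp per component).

τ = (0.0200, 0.1700, -0.0300)

Δω = ω₁−ω₀ = (0.01700000, 0.12506667, -0.01766667)
applied torque τ = (0.0200, 0.1700, -0.0300)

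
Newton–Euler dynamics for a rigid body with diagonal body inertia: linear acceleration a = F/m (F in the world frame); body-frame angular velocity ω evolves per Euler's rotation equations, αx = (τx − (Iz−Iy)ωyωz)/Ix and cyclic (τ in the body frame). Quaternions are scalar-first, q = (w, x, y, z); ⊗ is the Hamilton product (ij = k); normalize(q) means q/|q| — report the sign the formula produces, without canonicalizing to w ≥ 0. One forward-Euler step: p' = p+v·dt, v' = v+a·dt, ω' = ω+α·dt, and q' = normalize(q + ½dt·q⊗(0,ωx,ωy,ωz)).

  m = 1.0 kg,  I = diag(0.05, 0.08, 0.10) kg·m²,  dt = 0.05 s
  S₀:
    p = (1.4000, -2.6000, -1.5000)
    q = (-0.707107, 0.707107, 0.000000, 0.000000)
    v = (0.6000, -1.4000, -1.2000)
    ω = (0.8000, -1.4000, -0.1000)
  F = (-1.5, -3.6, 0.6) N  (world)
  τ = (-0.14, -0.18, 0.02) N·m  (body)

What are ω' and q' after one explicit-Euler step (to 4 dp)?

gyro term ω×Iω = (0.0028, 0.0040, -0.0336)
angular accel α = (-2.8560, -2.3000, 0.5360)
ω + α·dt = (0.6572, -1.5150, -0.0732)
2q̇ = q⊗(0,ω) = (-0.5656856, -0.5656856, 1.0606605, -0.9192391)
q' = normalize(q + ½dt·q⊗(0,ω)) = (-0.7207, 0.6924, 0.0265, -0.0230)

ω' = (0.6572, -1.5150, -0.0732)
q' = (-0.7207, 0.6924, 0.0265, -0.0230)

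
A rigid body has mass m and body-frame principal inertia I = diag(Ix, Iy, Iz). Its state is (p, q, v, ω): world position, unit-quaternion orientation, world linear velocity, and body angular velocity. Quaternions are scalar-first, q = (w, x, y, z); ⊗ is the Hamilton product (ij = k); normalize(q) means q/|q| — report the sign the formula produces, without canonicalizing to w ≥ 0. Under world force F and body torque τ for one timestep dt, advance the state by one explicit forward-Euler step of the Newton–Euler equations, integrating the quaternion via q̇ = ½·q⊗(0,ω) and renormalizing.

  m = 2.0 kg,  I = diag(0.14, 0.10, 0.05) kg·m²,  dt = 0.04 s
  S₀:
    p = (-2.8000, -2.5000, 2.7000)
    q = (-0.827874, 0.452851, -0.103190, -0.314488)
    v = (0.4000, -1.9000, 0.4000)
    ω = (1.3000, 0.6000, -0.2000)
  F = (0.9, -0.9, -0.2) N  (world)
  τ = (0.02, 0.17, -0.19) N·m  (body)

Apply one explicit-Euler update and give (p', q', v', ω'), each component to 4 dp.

precession coupling ω×(Iω) = (0.0060, -0.0234, -0.0312)
α = I⁻¹(τ − ω×Iω) = (0.1000, 1.9340, -3.1760)
ω + α·dt = (1.3040, 0.6774, -0.3270)
Hamilton product q⊗(0,ω) = (-0.5896899, -0.8669054, -0.8149886, 0.5714324)
q' = normalize(q + ½dt·q⊗(0,ω)) = (-0.8393, 0.4353, -0.1194, -0.3029)
linear accel F/m = (0.4500, -0.4500, -0.1000)
new position p' = (-2.7840, -2.5760, 2.7160)
new velocity v' = (0.4180, -1.9180, 0.3960)

p' = (-2.7840, -2.5760, 2.7160)
q' = (-0.8393, 0.4353, -0.1194, -0.3029)
v' = (0.4180, -1.9180, 0.3960)
ω' = (1.3040, 0.6774, -0.3270)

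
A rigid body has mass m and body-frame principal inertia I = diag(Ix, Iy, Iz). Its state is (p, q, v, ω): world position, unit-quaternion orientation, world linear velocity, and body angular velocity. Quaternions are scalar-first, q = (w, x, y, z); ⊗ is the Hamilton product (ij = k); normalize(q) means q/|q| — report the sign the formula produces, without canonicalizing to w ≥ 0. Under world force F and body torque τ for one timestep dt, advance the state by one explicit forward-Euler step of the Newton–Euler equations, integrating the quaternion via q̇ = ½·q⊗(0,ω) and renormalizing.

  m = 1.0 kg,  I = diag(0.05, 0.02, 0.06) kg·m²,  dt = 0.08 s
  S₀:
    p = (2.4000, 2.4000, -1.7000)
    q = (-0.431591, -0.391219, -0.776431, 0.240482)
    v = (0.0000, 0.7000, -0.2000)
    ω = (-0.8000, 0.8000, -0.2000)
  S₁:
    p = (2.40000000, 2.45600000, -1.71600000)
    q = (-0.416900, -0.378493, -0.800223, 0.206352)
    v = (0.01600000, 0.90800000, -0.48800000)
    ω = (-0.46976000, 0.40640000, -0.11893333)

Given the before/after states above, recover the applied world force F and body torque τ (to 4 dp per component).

rate change Δω = (0.33024000, -0.39360000, 0.08106667)
applied torque τ = (0.2000, -0.1000, 0.0800)
v₁ − v₀ = (0.01600000, 0.20800000, -0.28800000)
F = m·Δv/dt = (0.2000, 2.6000, -3.6000)

F = (0.2000, 2.6000, -3.6000)
τ = (0.2000, -0.1000, 0.0800)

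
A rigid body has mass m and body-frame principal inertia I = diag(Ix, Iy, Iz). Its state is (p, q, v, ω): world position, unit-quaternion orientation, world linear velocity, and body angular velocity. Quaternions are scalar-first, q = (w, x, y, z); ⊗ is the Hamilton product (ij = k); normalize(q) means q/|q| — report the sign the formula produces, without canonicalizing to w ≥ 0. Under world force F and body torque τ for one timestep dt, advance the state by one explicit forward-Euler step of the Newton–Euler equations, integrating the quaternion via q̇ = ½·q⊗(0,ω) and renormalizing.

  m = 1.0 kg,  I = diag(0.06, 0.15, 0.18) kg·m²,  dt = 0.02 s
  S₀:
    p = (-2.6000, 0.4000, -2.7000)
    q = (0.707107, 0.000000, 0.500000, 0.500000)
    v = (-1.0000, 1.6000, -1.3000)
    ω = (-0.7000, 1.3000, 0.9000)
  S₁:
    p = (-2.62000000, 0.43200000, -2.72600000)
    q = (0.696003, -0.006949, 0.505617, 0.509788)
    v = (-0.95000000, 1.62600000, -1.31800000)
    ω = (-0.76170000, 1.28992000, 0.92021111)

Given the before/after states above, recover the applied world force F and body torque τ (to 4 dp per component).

F = (2.5000, 1.3000, -0.9000)
τ = (-0.1500, 0.0000, 0.1000)

velocity change Δv = (0.05000000, 0.02600000, -0.01800000)
applied force F = (2.5000, 1.3000, -0.9000)
rate change Δω = (-0.06170000, -0.01008000, 0.02021111)
applied torque τ = (-0.1500, 0.0000, 0.1000)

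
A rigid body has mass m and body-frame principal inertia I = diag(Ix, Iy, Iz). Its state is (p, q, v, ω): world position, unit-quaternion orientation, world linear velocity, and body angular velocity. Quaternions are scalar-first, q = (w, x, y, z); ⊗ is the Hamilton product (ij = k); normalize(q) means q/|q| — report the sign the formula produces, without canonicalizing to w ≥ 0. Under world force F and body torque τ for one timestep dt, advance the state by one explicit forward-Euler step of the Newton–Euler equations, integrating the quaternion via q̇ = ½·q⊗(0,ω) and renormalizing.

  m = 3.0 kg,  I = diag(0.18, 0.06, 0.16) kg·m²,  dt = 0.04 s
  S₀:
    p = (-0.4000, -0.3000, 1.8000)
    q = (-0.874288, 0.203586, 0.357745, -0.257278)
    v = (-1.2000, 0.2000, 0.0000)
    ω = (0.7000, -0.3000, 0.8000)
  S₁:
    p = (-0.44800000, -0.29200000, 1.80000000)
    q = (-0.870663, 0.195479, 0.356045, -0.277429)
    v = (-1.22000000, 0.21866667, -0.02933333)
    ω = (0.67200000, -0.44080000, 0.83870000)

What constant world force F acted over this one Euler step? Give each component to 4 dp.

velocity change Δv = (-0.02000000, 0.01866667, -0.02933333)
applied force F = (-1.5000, 1.4000, -2.2000)

F = (-1.5000, 1.4000, -2.2000)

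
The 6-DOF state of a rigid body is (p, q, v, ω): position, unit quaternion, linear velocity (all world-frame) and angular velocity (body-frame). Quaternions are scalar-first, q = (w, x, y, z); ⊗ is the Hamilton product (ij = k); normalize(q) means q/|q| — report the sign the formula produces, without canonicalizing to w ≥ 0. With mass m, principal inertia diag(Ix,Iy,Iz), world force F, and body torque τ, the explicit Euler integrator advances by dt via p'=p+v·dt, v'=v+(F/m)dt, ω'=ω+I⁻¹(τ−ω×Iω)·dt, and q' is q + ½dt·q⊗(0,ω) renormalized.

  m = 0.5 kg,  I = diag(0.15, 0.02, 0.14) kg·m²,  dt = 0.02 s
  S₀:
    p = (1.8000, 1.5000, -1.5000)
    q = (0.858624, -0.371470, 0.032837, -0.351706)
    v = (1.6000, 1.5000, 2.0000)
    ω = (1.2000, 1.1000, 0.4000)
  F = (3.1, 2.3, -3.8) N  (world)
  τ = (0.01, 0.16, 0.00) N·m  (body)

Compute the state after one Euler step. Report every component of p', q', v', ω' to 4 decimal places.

α = I⁻¹(τ − ω×Iω) = (-0.2853, 7.7600, 1.2257)
ω' = ω + α·dt = (1.1943, 1.2552, 0.4245)
q⊗(0,ω) = (0.5503257, 1.4303602, 0.6710272, -0.1045718)
updated quaternion q' = (0.8640, -0.3571, 0.0395, -0.3527)
new position p' = (1.8320, 1.5300, -1.4600)
v + (F/m)dt = (1.7240, 1.5920, 1.8480)

p' = (1.8320, 1.5300, -1.4600)
q' = (0.8640, -0.3571, 0.0395, -0.3527)
v' = (1.7240, 1.5920, 1.8480)
ω' = (1.1943, 1.2552, 0.4245)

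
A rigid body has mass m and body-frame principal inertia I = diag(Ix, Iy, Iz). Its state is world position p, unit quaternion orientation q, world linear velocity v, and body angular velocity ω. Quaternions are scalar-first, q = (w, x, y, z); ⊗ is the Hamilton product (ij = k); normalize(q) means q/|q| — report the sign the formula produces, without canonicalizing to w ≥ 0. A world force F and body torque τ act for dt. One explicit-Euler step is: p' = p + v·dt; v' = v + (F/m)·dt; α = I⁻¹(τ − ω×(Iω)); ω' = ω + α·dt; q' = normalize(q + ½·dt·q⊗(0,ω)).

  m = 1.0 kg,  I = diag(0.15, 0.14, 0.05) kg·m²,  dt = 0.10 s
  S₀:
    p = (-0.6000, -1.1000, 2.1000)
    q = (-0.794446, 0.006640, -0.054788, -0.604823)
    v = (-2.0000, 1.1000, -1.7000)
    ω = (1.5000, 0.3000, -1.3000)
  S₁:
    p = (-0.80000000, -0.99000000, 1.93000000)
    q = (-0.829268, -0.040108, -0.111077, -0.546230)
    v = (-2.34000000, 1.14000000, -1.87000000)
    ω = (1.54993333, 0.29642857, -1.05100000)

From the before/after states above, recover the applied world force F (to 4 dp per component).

F = (-3.4000, 0.4000, -1.7000)

v₁ − v₀ = (-0.34000000, 0.04000000, -0.17000000)
m·(v₁−v₀)/dt = (-3.4000, 0.4000, -1.7000)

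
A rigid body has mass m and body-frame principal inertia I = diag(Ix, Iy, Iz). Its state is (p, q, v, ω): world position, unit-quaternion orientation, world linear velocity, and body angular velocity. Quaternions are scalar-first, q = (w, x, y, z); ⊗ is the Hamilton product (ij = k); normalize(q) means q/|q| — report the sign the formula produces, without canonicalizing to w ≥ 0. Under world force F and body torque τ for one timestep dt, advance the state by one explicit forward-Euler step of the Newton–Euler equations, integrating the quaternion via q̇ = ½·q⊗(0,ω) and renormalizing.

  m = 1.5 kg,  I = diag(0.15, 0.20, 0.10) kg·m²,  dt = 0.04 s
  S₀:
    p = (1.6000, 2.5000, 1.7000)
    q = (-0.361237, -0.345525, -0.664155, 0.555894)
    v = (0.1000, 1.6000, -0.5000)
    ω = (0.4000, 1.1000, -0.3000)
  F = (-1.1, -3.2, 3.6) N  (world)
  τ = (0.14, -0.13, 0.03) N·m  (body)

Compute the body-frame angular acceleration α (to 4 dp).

precession coupling ω×(Iω) = (0.0330, -0.0060, 0.0220)
angular accel α = (0.7133, -0.6200, 0.0800)

α = (0.7133, -0.6200, 0.0800)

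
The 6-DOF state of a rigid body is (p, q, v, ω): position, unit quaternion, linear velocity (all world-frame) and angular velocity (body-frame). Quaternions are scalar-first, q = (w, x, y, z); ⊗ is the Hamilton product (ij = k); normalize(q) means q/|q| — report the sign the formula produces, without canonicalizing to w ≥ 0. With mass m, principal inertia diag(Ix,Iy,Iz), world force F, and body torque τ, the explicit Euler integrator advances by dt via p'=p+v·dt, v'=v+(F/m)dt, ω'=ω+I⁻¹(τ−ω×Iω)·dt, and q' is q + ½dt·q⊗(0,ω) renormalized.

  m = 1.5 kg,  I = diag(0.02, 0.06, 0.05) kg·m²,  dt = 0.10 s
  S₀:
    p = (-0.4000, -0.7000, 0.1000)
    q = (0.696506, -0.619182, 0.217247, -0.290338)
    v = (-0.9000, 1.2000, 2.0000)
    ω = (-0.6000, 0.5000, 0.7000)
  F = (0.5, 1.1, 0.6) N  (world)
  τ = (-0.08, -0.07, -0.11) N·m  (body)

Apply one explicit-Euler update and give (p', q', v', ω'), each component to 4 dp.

p' = (-0.4900, -0.5800, 0.3000)
q' = (0.6817, -0.6244, 0.2647, -0.2745)
v' = (-0.8667, 1.2733, 2.0400)
ω' = (-0.9825, 0.3623, 0.5040)

ω×(Iω) gyroscopic = (-0.0035, 0.0126, -0.0120)
(τ − ω×Iω)/I = (-3.8250, -1.3767, -1.9600)
new body rate ω' = (-0.9825, 0.3623, 0.5040)
q⊗(0,ω) = (-0.2768961, -0.1206617, 0.9558832, 0.3083114)
updated quaternion q' = (0.6817, -0.6244, 0.2647, -0.2745)
p + v·dt = (-0.4900, -0.5800, 0.3000)
v + (F/m)dt = (-0.8667, 1.2733, 2.0400)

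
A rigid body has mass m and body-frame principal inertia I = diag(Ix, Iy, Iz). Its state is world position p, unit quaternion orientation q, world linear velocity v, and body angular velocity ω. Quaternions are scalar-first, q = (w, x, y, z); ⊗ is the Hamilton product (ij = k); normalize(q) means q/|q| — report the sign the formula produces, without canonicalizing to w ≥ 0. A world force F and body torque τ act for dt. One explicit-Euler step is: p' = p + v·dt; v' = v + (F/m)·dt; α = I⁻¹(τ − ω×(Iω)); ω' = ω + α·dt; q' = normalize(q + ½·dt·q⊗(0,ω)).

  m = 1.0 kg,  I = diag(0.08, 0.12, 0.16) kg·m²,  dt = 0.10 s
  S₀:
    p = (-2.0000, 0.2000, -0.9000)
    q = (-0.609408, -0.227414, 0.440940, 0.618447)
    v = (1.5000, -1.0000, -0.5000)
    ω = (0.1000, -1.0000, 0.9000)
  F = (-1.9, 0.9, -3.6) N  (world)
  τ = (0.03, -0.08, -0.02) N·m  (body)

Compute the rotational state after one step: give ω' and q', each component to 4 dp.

gyro term ω×Iω = (-0.0360, -0.0072, -0.0040)
α = I⁻¹(τ − ω×Iω) = (0.8250, -0.6067, -0.1000)
new body rate ω' = (0.1825, -1.0607, 0.8900)
q⊗(0,ω) = (-0.0929209, 0.9543522, 0.8759253, -0.3651472)
q' = normalize(q + ½dt·q⊗(0,ω)) = (-0.6127, -0.1793, 0.4836, 0.5988)

ω' = (0.1825, -1.0607, 0.8900)
q' = (-0.6127, -0.1793, 0.4836, 0.5988)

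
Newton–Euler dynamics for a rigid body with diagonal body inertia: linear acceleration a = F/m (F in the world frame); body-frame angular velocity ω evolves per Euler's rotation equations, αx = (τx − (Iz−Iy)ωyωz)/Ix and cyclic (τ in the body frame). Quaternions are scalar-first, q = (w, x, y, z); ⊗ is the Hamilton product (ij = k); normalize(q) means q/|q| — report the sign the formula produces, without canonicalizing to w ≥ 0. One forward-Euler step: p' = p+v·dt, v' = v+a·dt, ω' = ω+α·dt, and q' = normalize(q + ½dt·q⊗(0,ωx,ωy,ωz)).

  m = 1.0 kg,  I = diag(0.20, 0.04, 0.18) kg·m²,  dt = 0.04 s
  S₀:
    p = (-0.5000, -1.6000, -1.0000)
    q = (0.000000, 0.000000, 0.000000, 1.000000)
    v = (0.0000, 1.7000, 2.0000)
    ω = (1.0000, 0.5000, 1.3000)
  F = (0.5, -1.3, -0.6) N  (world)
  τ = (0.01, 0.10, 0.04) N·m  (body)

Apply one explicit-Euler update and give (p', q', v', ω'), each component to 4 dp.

a = F/m = (0.5000, -1.3000, -0.6000)
p + v·dt = (-0.5000, -1.5320, -0.9200)
new velocity v' = (0.0200, 1.6480, 1.9760)
precession coupling ω×(Iω) = (0.0910, 0.0260, -0.0800)
(τ − ω×Iω)/I = (-0.4050, 1.8500, 0.6667)
ω + α·dt = (0.9838, 0.5740, 1.3267)
2q̇ = q⊗(0,ω) = (-1.3000000, -0.5000000, 1.0000000, 0.0000000)
updated quaternion q' = (-0.0260, -0.0100, 0.0200, 0.9994)

p' = (-0.5000, -1.5320, -0.9200)
q' = (-0.0260, -0.0100, 0.0200, 0.9994)
v' = (0.0200, 1.6480, 1.9760)
ω' = (0.9838, 0.5740, 1.3267)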